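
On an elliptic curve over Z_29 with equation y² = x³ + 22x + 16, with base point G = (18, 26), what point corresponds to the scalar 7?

Double-and-add on 7 = (111)₂. Start with G = (18, 26) for the leading 1-bit.
double: tangent at (18, 26): λ = (3·18² + 22)/(2·26) ≡ 8/23. 23⁻¹ ≡ 24 (mod 29), so λ ≡ 8·24 ≡ 18.
  x = λ² - 18 - 18 = 324 - 36 ≡ 27; y = λ·(18 - 27) - 26 ≡ 15. → (27, 15)
add G: (27, 15) + (18, 26). λ = (26 - 15)/(18 - 27) ≡ 11/20 mod 29. 20⁻¹ ≡ 16 (mod 29), so λ ≡ 2.
  x = λ² - 27 - 18 = 4 - 45 ≡ 17; y = λ·(27 - 17) - 15 ≡ 5. → (17, 5)
double: tangent at (17, 5): λ = (3·17² + 22)/(2·5) ≡ 19/10. 10⁻¹ ≡ 3 (mod 29) since 10·3 = 30 ≡ 1, so λ ≡ 19·3 ≡ 28.
  x = λ² - 17 - 17 = 784 - 34 ≡ 25; y = λ·(17 - 25) - 5 ≡ 3. → (25, 3)
add G: (25, 3) + (18, 26). λ = (26 - 3)/(18 - 25) ≡ 23/22 mod 29. 22⁻¹ ≡ 4 (mod 29) since 22·4 = 88 ≡ 1, so λ ≡ 5.
  x = λ² - 25 - 18 = 25 - 43 ≡ 11; y = λ·(25 - 11) - 3 ≡ 9. → (11, 9)

(11, 9)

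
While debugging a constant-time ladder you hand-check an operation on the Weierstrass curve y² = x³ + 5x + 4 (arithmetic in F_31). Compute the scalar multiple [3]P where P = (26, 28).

Repeated addition: build up to 3P.
2P: tangent at (26, 28): λ = (3·26² + 5)/(2·28) ≡ 18/25. 25⁻¹ ≡ 5 (mod 31), so λ ≡ 18·5 ≡ 28.
  x = λ² - 26 - 26 = 784 - 52 ≡ 19; y = λ·(26 - 19) - 28 ≡ 13. → (19, 13)
3P: (19, 13) + (26, 28). λ = (28 - 13)/(26 - 19) ≡ 15/7 mod 31. 7⁻¹ ≡ 9 (mod 31) since 7·9 = 63 ≡ 1, so λ ≡ 11.
  x = λ² - 19 - 26 = 121 - 45 ≡ 14; y = λ·(19 - 14) - 13 ≡ 11. → (14, 11)

(14, 11)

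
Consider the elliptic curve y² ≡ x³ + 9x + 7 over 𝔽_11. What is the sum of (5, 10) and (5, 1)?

O

The two points share x = 5 and their y-coordinates satisfy 10 + 1 ≡ 0 (mod 11), so they are inverses. Their sum is O.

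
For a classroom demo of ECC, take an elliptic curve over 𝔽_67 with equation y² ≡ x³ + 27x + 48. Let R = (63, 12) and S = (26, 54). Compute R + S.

(55, 26)

(63, 12) + (26, 54). λ = (54 - 12)/(26 - 63) ≡ 42/30 mod 67. 30⁻¹ ≡ 38 (mod 67) since 30·38 = 1140 ≡ 1, so λ ≡ 55.
  x = λ² - 63 - 26 = 3025 - 89 ≡ 55; y = λ·(63 - 55) - 12 ≡ 26. → (55, 26)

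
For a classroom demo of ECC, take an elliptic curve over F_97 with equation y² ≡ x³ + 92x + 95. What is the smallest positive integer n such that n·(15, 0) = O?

2

2P: (15, 0) + (15, 0): same x and y₁ ≡ -y₂, so the sum is O.
2P = O, so the order is 2.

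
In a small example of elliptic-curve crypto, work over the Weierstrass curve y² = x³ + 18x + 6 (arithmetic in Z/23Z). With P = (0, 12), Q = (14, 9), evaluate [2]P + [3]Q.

First 2P:
Repeated addition: build up to 2P.
2P: tangent at (0, 12): λ = (3·0² + 18)/(2·12) ≡ 18/1. 1⁻¹ ≡ 1 (mod 23), so λ ≡ 18·1 ≡ 18.
  x = λ² - 0 - 0 = 324 - 0 ≡ 2; y = λ·(0 - 2) - 12 ≡ 21. → (2, 21)
2P = (2, 21).
Next 3Q:
Repeated addition: build up to 3Q.
2Q: tangent at (14, 9): λ = (3·14² + 18)/(2·9) ≡ 8/18. 18⁻¹ ≡ 9 (mod 23), so λ ≡ 8·9 ≡ 3.
  x = λ² - 14 - 14 = 9 - 28 ≡ 4; y = λ·(14 - 4) - 9 ≡ 21. → (4, 21)
3Q: (4, 21) + (14, 9). λ = (9 - 21)/(14 - 4) ≡ 11/10 mod 23. 10⁻¹ ≡ 7 (mod 23), so λ ≡ 8.
  x = λ² - 4 - 14 = 64 - 18 ≡ 0; y = λ·(4 - 0) - 21 ≡ 11. → (0, 11)
3Q = (0, 11).
Finally 2P + 3Q:
(2, 21) + (0, 11). λ = (11 - 21)/(0 - 2) ≡ 13/21 mod 23. 21⁻¹ ≡ 11 (mod 23), so λ ≡ 5.
  x = λ² - 2 - 0 = 25 - 2 ≡ 0; y = λ·(2 - 0) - 21 ≡ 12. → (0, 12)

(0, 12)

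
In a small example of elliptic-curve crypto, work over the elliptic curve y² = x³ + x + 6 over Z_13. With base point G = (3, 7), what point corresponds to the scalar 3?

(9, 9)

Repeated addition: build up to 3G.
2G: tangent at (3, 7): λ = (3·3² + 1)/(2·7) ≡ 2/1. 1⁻¹ ≡ 1 (mod 13) since 1·1 = 1 ≡ 1, so λ ≡ 2·1 ≡ 2.
  x = λ² - 3 - 3 = 4 - 6 ≡ 11; y = λ·(3 - 11) - 7 ≡ 3. → (11, 3)
3G: (11, 3) + (3, 7). λ = (7 - 3)/(3 - 11) ≡ 4/5 mod 13. 5⁻¹ ≡ 8 (mod 13) since 5·8 = 40 ≡ 1, so λ ≡ 6.
  x = λ² - 11 - 3 = 36 - 14 ≡ 9; y = λ·(11 - 9) - 3 ≡ 9. → (9, 9)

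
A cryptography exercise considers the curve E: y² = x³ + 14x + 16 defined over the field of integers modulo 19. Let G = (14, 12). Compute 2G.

tangent at (14, 12): λ = (3·14² + 14)/(2·12) ≡ 13/5. 5⁻¹ ≡ 4 (mod 19), so λ ≡ 13·4 ≡ 14.
  x = λ² - 14 - 14 = 196 - 28 ≡ 16; y = λ·(14 - 16) - 12 ≡ 17. → (16, 17)

(16, 17)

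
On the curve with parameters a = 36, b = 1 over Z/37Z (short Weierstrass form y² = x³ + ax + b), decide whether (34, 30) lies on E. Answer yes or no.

no

y² = 30² ≡ 12; x³ + 36x + 1 = 40529 ≡ 14 (mod 37). 12 ≠ 14.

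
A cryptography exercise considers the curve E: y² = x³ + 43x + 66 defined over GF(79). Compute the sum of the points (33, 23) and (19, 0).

(33, 23) + (19, 0). λ = (0 - 23)/(19 - 33) ≡ 56/65 mod 79. 65⁻¹ ≡ 62 (mod 79) since 65·62 = 4030 ≡ 1, so λ ≡ 75.
  x = λ² - 33 - 19 = 5625 - 52 ≡ 43; y = λ·(33 - 43) - 23 ≡ 17. → (43, 17)

(43, 17)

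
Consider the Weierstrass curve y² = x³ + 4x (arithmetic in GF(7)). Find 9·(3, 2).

Write G = (3, 2).
Repeated addition: build up to 9G.
2G: tangent at (3, 2): λ = (3·3² + 4)/(2·2) ≡ 3/4. 4⁻¹ ≡ 2 (mod 7), so λ ≡ 3·2 ≡ 6.
  x = λ² - 3 - 3 = 36 - 6 ≡ 2; y = λ·(3 - 2) - 2 ≡ 4. → (2, 4)
3G: (2, 4) + (3, 2). λ = (2 - 4)/(3 - 2) ≡ 5/1 mod 7. 1⁻¹ ≡ 1 (mod 7), so λ ≡ 5.
  x = λ² - 2 - 3 = 25 - 5 ≡ 6; y = λ·(2 - 6) - 4 ≡ 4. → (6, 4)
4G: (6, 4) + (3, 2). λ = (2 - 4)/(3 - 6) ≡ 5/4 mod 7. 4⁻¹ ≡ 2 (mod 7) since 4·2 = 8 ≡ 1, so λ ≡ 3.
  x = λ² - 6 - 3 = 9 - 9 ≡ 0; y = λ·(6 - 0) - 4 ≡ 0. → (0, 0)
5G: (0, 0) + (3, 2). λ = (2 - 0)/(3 - 0) ≡ 2/3 mod 7. 3⁻¹ ≡ 5 (mod 7), so λ ≡ 3.
  x = λ² - 0 - 3 = 9 - 3 ≡ 6; y = λ·(0 - 6) - 0 ≡ 3. → (6, 3)
6G: (6, 3) + (3, 2). λ = (2 - 3)/(3 - 6) ≡ 6/4 mod 7. 4⁻¹ ≡ 2 (mod 7), so λ ≡ 5.
  x = λ² - 6 - 3 = 25 - 9 ≡ 2; y = λ·(6 - 2) - 3 ≡ 3. → (2, 3)
7G: (2, 3) + (3, 2). λ = (2 - 3)/(3 - 2) ≡ 6/1 mod 7. 1⁻¹ ≡ 1 (mod 7), so λ ≡ 6.
  x = λ² - 2 - 3 = 36 - 5 ≡ 3; y = λ·(2 - 3) - 3 ≡ 5. → (3, 5)
8G: (3, 5) + (3, 2): same x and y₁ ≡ -y₂, so the sum is 𝒪.
9G: 𝒪 + (3, 2) = (3, 2) (identity).

(3, 2)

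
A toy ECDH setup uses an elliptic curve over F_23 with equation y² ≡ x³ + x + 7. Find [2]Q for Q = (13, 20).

tangent at (13, 20): λ = (3·13² + 1)/(2·20) ≡ 2/17. 17⁻¹ ≡ 19 (mod 23), so λ ≡ 2·19 ≡ 15.
  x = λ² - 13 - 13 = 225 - 26 ≡ 15; y = λ·(13 - 15) - 20 ≡ 19. → (15, 19)

(15, 19)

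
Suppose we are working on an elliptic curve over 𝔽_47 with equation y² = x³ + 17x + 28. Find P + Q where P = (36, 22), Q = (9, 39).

(16, 42)

(36, 22) + (9, 39). λ = (39 - 22)/(9 - 36) ≡ 17/20 mod 47. 20⁻¹ ≡ 40 (mod 47) since 20·40 = 800 ≡ 1, so λ ≡ 22.
  x = λ² - 36 - 9 = 484 - 45 ≡ 16; y = λ·(36 - 16) - 22 ≡ 42. → (16, 42)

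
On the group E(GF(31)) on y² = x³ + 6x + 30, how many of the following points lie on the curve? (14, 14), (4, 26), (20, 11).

(14, 14): 14² ≡ 10, rhs ≡ 6 → off.
(4, 26): 26² ≡ 25, rhs ≡ 25 → on.
(20, 11): 11² ≡ 28, rhs ≡ 28 → on.

2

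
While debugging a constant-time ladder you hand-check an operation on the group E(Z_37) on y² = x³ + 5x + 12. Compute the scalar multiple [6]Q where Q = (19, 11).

Double-and-add on 6 = (110)₂. Start with Q = (19, 11) for the leading 1-bit.
double: tangent at (19, 11): λ = (3·19² + 5)/(2·11) ≡ 15/22. 22⁻¹ ≡ 32 (mod 37), so λ ≡ 15·32 ≡ 36.
  x = λ² - 19 - 19 = 1296 - 38 ≡ 0; y = λ·(19 - 0) - 11 ≡ 7. → (0, 7)
add Q: (0, 7) + (19, 11). λ = (11 - 7)/(19 - 0) ≡ 4/19 mod 37. 19⁻¹ ≡ 2 (mod 37), so λ ≡ 8.
  x = λ² - 0 - 19 = 64 - 19 ≡ 8; y = λ·(0 - 8) - 7 ≡ 3. → (8, 3)
double: tangent at (8, 3): λ = (3·8² + 5)/(2·3) ≡ 12/6. 6⁻¹ ≡ 31 (mod 37) since 6·31 = 186 ≡ 1, so λ ≡ 12·31 ≡ 2.
  x = λ² - 8 - 8 = 4 - 16 ≡ 25; y = λ·(8 - 25) - 3 ≡ 0. → (25, 0)

(25, 0)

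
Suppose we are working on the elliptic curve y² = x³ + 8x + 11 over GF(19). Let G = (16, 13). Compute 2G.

(12, 7)

tangent at (16, 13): λ = (3·16² + 8)/(2·13) ≡ 16/7. 7⁻¹ ≡ 11 (mod 19), so λ ≡ 16·11 ≡ 5.
  x = λ² - 16 - 16 = 25 - 32 ≡ 12; y = λ·(16 - 12) - 13 ≡ 7. → (12, 7)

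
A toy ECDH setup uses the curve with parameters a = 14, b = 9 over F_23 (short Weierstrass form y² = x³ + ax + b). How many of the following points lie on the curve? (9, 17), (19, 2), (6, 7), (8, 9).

3

(9, 17): 17² ≡ 13, rhs ≡ 13 → on.
(19, 2): 2² ≡ 4, rhs ≡ 4 → on.
(6, 7): 7² ≡ 3, rhs ≡ 10 → off.
(8, 9): 9² ≡ 12, rhs ≡ 12 → on.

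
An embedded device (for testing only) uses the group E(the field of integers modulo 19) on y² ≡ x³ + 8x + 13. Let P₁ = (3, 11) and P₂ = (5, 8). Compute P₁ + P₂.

(18, 2)

(3, 11) + (5, 8). λ = (8 - 11)/(5 - 3) ≡ 16/2 mod 19. 2⁻¹ ≡ 10 (mod 19) since 2·10 = 20 ≡ 1, so λ ≡ 8.
  x = λ² - 3 - 5 = 64 - 8 ≡ 18; y = λ·(3 - 18) - 11 ≡ 2. → (18, 2)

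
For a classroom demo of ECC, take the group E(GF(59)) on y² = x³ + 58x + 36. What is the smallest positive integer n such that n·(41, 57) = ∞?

3

2P: tangent at (41, 57): λ = (3·41² + 58)/(2·57) ≡ 27/55. 55⁻¹ ≡ 44 (mod 59) since 55·44 = 2420 ≡ 1, so λ ≡ 27·44 ≡ 8.
  x = λ² - 41 - 41 = 64 - 82 ≡ 41; y = λ·(41 - 41) - 57 ≡ 2. → (41, 2)
3P: (41, 2) + (41, 57): same x and y₁ ≡ -y₂, so the sum is ∞.
3P = ∞, so the order is 3.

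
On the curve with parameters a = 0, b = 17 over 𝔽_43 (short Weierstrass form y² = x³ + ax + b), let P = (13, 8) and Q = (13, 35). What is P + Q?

O

The two points share x = 13 and their y-coordinates satisfy 8 + 35 ≡ 0 (mod 43), so they are inverses. Their sum is the point at infinity.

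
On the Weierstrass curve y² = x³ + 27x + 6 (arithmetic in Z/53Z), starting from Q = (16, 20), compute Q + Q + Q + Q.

Repeated addition: build up to 4Q.
2Q: tangent at (16, 20): λ = (3·16² + 27)/(2·20) ≡ 0/40. 40⁻¹ ≡ 4 (mod 53) since 40·4 = 160 ≡ 1, so λ ≡ 0·4 ≡ 0.
  x = λ² - 16 - 16 = 0 - 32 ≡ 21; y = λ·(16 - 21) - 20 ≡ 33. → (21, 33)
3Q: (21, 33) + (16, 20). λ = (20 - 33)/(16 - 21) ≡ 40/48 mod 53. 48⁻¹ ≡ 21 (mod 53), so λ ≡ 45.
  x = λ² - 21 - 16 = 2025 - 37 ≡ 27; y = λ·(21 - 27) - 33 ≡ 15. → (27, 15)
4Q: (27, 15) + (16, 20). λ = (20 - 15)/(16 - 27) ≡ 5/42 mod 53. 42⁻¹ ≡ 24 (mod 53) since 42·24 = 1008 ≡ 1, so λ ≡ 14.
  x = λ² - 27 - 16 = 196 - 43 ≡ 47; y = λ·(27 - 47) - 15 ≡ 23. → (47, 23)

(47, 23)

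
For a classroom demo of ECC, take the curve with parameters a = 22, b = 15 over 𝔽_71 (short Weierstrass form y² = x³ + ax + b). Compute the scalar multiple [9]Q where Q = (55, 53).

Double-and-add on 9 = (1001)₂. Start with Q = (55, 53) for the leading 1-bit.
double: tangent at (55, 53): λ = (3·55² + 22)/(2·53) ≡ 9/35. 35⁻¹ ≡ 69 (mod 71), so λ ≡ 9·69 ≡ 53.
  x = λ² - 55 - 55 = 2809 - 110 ≡ 1; y = λ·(55 - 1) - 53 ≡ 40. → (1, 40)
double: tangent at (1, 40): λ = (3·1² + 22)/(2·40) ≡ 25/9. 9⁻¹ ≡ 8 (mod 71), so λ ≡ 25·8 ≡ 58.
  x = λ² - 1 - 1 = 3364 - 2 ≡ 25; y = λ·(1 - 25) - 40 ≡ 59. → (25, 59)
double: tangent at (25, 59): λ = (3·25² + 22)/(2·59) ≡ 51/47. 47⁻¹ ≡ 68 (mod 71) since 47·68 = 3196 ≡ 1, so λ ≡ 51·68 ≡ 60.
  x = λ² - 25 - 25 = 3600 - 50 ≡ 0; y = λ·(25 - 0) - 59 ≡ 21. → (0, 21)
add Q: (0, 21) + (55, 53). λ = (53 - 21)/(55 - 0) ≡ 32/55 mod 71. 55⁻¹ ≡ 31 (mod 71), so λ ≡ 69.
  x = λ² - 0 - 55 = 4761 - 55 ≡ 20; y = λ·(0 - 20) - 21 ≡ 19. → (20, 19)

(20, 19)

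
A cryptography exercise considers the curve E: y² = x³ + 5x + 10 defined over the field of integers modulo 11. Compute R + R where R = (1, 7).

tangent at (1, 7): λ = (3·1² + 5)/(2·7) ≡ 8/3. 3⁻¹ ≡ 4 (mod 11), so λ ≡ 8·4 ≡ 10.
  x = λ² - 1 - 1 = 100 - 2 ≡ 10; y = λ·(1 - 10) - 7 ≡ 2. → (10, 2)

(10, 2)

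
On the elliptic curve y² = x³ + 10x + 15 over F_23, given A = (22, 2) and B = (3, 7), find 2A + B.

(12, 0)

First 2A:
Repeated addition: build up to 2A.
2A: tangent at (22, 2): λ = (3·22² + 10)/(2·2) ≡ 13/4. 4⁻¹ ≡ 6 (mod 23) since 4·6 = 24 ≡ 1, so λ ≡ 13·6 ≡ 9.
  x = λ² - 22 - 22 = 81 - 44 ≡ 14; y = λ·(22 - 14) - 2 ≡ 1. → (14, 1)
2A = (14, 1).
Finally 2A + B:
(14, 1) + (3, 7). λ = (7 - 1)/(3 - 14) ≡ 6/12 mod 23. 12⁻¹ ≡ 2 (mod 23) since 12·2 = 24 ≡ 1, so λ ≡ 12.
  x = λ² - 14 - 3 = 144 - 17 ≡ 12; y = λ·(14 - 12) - 1 ≡ 0. → (12, 0)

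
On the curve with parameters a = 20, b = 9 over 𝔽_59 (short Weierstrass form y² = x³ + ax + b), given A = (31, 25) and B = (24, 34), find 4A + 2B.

(38, 57)

First 4A:
Repeated addition: build up to 4A.
2A: tangent at (31, 25): λ = (3·31² + 20)/(2·25) ≡ 12/50. 50⁻¹ ≡ 13 (mod 59), so λ ≡ 12·13 ≡ 38.
  x = λ² - 31 - 31 = 1444 - 62 ≡ 25; y = λ·(31 - 25) - 25 ≡ 26. → (25, 26)
3A: (25, 26) + (31, 25). λ = (25 - 26)/(31 - 25) ≡ 58/6 mod 59. 6⁻¹ ≡ 10 (mod 59), so λ ≡ 49.
  x = λ² - 25 - 31 = 2401 - 56 ≡ 44; y = λ·(25 - 44) - 26 ≡ 46. → (44, 46)
4A: (44, 46) + (31, 25). λ = (25 - 46)/(31 - 44) ≡ 38/46 mod 59. 46⁻¹ ≡ 9 (mod 59), so λ ≡ 47.
  x = λ² - 44 - 31 = 2209 - 75 ≡ 10; y = λ·(44 - 10) - 46 ≡ 18. → (10, 18)
4A = (10, 18).
Next 2B:
Repeated addition: build up to 2B.
2B: tangent at (24, 34): λ = (3·24² + 20)/(2·34) ≡ 37/9. 9⁻¹ ≡ 46 (mod 59), so λ ≡ 37·46 ≡ 50.
  x = λ² - 24 - 24 = 2500 - 48 ≡ 33; y = λ·(24 - 33) - 34 ≡ 47. → (33, 47)
2B = (33, 47).
Finally 4A + 2B:
(10, 18) + (33, 47). λ = (47 - 18)/(33 - 10) ≡ 29/23 mod 59. 23⁻¹ ≡ 18 (mod 59), so λ ≡ 50.
  x = λ² - 10 - 33 = 2500 - 43 ≡ 38; y = λ·(10 - 38) - 18 ≡ 57. → (38, 57)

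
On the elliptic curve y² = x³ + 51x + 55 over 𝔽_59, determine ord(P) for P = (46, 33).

12

2P: tangent at (46, 33): λ = (3·46² + 51)/(2·33) ≡ 27/7. 7⁻¹ ≡ 17 (mod 59), so λ ≡ 27·17 ≡ 46.
  x = λ² - 46 - 46 = 2116 - 92 ≡ 18; y = λ·(46 - 18) - 33 ≡ 16. → (18, 16)
3P: (18, 16) + (46, 33). λ = (33 - 16)/(46 - 18) ≡ 17/28 mod 59. 28⁻¹ ≡ 19 (mod 59), so λ ≡ 28.
  x = λ² - 18 - 46 = 784 - 64 ≡ 12; y = λ·(18 - 12) - 16 ≡ 34. → (12, 34)
4P: (12, 34) + (46, 33). λ = (33 - 34)/(46 - 12) ≡ 58/34 mod 59. 34⁻¹ ≡ 33 (mod 59) since 34·33 = 1122 ≡ 1, so λ ≡ 26.
  x = λ² - 12 - 46 = 676 - 58 ≡ 28; y = λ·(12 - 28) - 34 ≡ 22. → (28, 22)
5P: (28, 22) + (46, 33). λ = (33 - 22)/(46 - 28) ≡ 11/18 mod 59. 18⁻¹ ≡ 23 (mod 59), so λ ≡ 17.
  x = λ² - 28 - 46 = 289 - 74 ≡ 38; y = λ·(28 - 38) - 22 ≡ 44. → (38, 44)
6P: (38, 44) + (46, 33). λ = (33 - 44)/(46 - 38) ≡ 48/8 mod 59. 8⁻¹ ≡ 37 (mod 59), so λ ≡ 6.
  x = λ² - 38 - 46 = 36 - 84 ≡ 11; y = λ·(38 - 11) - 44 ≡ 0. → (11, 0)
7P: (11, 0) + (46, 33). λ = (33 - 0)/(46 - 11) ≡ 33/35 mod 59. 35⁻¹ ≡ 27 (mod 59) since 35·27 = 945 ≡ 1, so λ ≡ 6.
  x = λ² - 11 - 46 = 36 - 57 ≡ 38; y = λ·(11 - 38) - 0 ≡ 15. → (38, 15)
8P: (38, 15) + (46, 33). λ = (33 - 15)/(46 - 38) ≡ 18/8 mod 59. 8⁻¹ ≡ 37 (mod 59), so λ ≡ 17.
  x = λ² - 38 - 46 = 289 - 84 ≡ 28; y = λ·(38 - 28) - 15 ≡ 37. → (28, 37)
9P: (28, 37) + (46, 33). λ = (33 - 37)/(46 - 28) ≡ 55/18 mod 59. 18⁻¹ ≡ 23 (mod 59), so λ ≡ 26.
  x = λ² - 28 - 46 = 676 - 74 ≡ 12; y = λ·(28 - 12) - 37 ≡ 25. → (12, 25)
10P: (12, 25) + (46, 33). λ = (33 - 25)/(46 - 12) ≡ 8/34 mod 59. 34⁻¹ ≡ 33 (mod 59), so λ ≡ 28.
  x = λ² - 12 - 46 = 784 - 58 ≡ 18; y = λ·(12 - 18) - 25 ≡ 43. → (18, 43)
11P: (18, 43) + (46, 33). λ = (33 - 43)/(46 - 18) ≡ 49/28 mod 59. 28⁻¹ ≡ 19 (mod 59), so λ ≡ 46.
  x = λ² - 18 - 46 = 2116 - 64 ≡ 46; y = λ·(18 - 46) - 43 ≡ 26. → (46, 26)
12P: (46, 26) + (46, 33): same x and y₁ ≡ -y₂, so the sum is ∞.
12P = ∞, so the order is 12.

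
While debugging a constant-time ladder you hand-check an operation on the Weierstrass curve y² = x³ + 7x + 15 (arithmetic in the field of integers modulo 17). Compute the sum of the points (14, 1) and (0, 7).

(7, 13)

(14, 1) + (0, 7). λ = (7 - 1)/(0 - 14) ≡ 6/3 mod 17. 3⁻¹ ≡ 6 (mod 17), so λ ≡ 2.
  x = λ² - 14 - 0 = 4 - 14 ≡ 7; y = λ·(14 - 7) - 1 ≡ 13. → (7, 13)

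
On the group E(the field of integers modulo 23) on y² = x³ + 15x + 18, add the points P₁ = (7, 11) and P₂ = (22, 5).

(19, 3)

(7, 11) + (22, 5). λ = (5 - 11)/(22 - 7) ≡ 17/15 mod 23. 15⁻¹ ≡ 20 (mod 23), so λ ≡ 18.
  x = λ² - 7 - 22 = 324 - 29 ≡ 19; y = λ·(7 - 19) - 11 ≡ 3. → (19, 3)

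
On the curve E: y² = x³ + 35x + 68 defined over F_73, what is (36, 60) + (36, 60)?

tangent at (36, 60): λ = (3·36² + 35)/(2·60) ≡ 54/47. 47⁻¹ ≡ 14 (mod 73), so λ ≡ 54·14 ≡ 26.
  x = λ² - 36 - 36 = 676 - 72 ≡ 20; y = λ·(36 - 20) - 60 ≡ 64. → (20, 64)

(20, 64)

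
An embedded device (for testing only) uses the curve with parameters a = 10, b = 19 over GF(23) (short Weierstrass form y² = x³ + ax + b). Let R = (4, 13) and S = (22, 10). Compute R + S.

(13, 0)

(4, 13) + (22, 10). λ = (10 - 13)/(22 - 4) ≡ 20/18 mod 23. 18⁻¹ ≡ 9 (mod 23), so λ ≡ 19.
  x = λ² - 4 - 22 = 361 - 26 ≡ 13; y = λ·(4 - 13) - 13 ≡ 0. → (13, 0)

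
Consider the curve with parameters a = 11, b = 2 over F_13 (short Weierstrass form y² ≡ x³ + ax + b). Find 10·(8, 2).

Write Q = (8, 2).
Double-and-add on 10 = (1010)₂. Start with Q = (8, 2) for the leading 1-bit.
double: tangent at (8, 2): λ = (3·8² + 11)/(2·2) ≡ 8/4. 4⁻¹ ≡ 10 (mod 13) since 4·10 = 40 ≡ 1, so λ ≡ 8·10 ≡ 2.
  x = λ² - 8 - 8 = 4 - 16 ≡ 1; y = λ·(8 - 1) - 2 ≡ 12. → (1, 12)
double: tangent at (1, 12): λ = (3·1² + 11)/(2·12) ≡ 1/11. 11⁻¹ ≡ 6 (mod 13), so λ ≡ 1·6 ≡ 6.
  x = λ² - 1 - 1 = 36 - 2 ≡ 8; y = λ·(1 - 8) - 12 ≡ 11. → (8, 11)
add Q: (8, 11) + (8, 2): same x and y₁ ≡ -y₂, so the sum is 𝒪.
double: 𝒪 + 𝒪 = 𝒪 (identity).

O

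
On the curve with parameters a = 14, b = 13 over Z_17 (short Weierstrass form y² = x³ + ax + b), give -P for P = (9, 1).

(9, 16)

-(9, 1) = (9, -1 mod 17) = (9, 16).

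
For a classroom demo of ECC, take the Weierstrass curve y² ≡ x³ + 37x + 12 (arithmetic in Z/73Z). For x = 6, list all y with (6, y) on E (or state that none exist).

31, 42

x³ + 37x + 12 = 450 ≡ 12 (mod 73).
Square roots of 12 mod 73: 31 and 42 (since 31² = 961 ≡ 12).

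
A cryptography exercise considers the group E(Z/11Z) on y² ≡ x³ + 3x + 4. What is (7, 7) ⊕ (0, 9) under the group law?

(7, 4)

(7, 7) + (0, 9). λ = (9 - 7)/(0 - 7) ≡ 2/4 mod 11. 4⁻¹ ≡ 3 (mod 11) since 4·3 = 12 ≡ 1, so λ ≡ 6.
  x = λ² - 7 - 0 = 36 - 7 ≡ 7; y = λ·(7 - 7) - 7 ≡ 4. → (7, 4)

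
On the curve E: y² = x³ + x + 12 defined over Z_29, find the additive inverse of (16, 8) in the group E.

-(16, 8) = (16, -8 mod 29) = (16, 21).

(16, 21)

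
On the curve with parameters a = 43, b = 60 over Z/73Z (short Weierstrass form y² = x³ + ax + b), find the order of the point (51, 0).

2P: (51, 0) + (51, 0): same x and y₁ ≡ -y₂, so the sum is ∞.
2P = ∞, so the order is 2.

2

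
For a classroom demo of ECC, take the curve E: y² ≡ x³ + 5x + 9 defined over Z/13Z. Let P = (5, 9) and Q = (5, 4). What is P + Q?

O

The two points share x = 5 and their y-coordinates satisfy 9 + 4 ≡ 0 (mod 13), so they are inverses. Their sum is the point at infinity.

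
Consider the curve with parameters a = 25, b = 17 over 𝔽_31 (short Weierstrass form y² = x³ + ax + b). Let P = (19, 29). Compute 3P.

Repeated addition: build up to 3P.
2P: tangent at (19, 29): λ = (3·19² + 25)/(2·29) ≡ 23/27. 27⁻¹ ≡ 23 (mod 31) since 27·23 = 621 ≡ 1, so λ ≡ 23·23 ≡ 2.
  x = λ² - 19 - 19 = 4 - 38 ≡ 28; y = λ·(19 - 28) - 29 ≡ 15. → (28, 15)
3P: (28, 15) + (19, 29). λ = (29 - 15)/(19 - 28) ≡ 14/22 mod 31. 22⁻¹ ≡ 24 (mod 31), so λ ≡ 26.
  x = λ² - 28 - 19 = 676 - 47 ≡ 9; y = λ·(28 - 9) - 15 ≡ 14. → (9, 14)

(9, 14)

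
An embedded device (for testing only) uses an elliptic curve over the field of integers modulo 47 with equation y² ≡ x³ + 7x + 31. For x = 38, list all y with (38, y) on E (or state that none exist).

x³ + 7x + 31 = 55169 ≡ 38 (mod 47).
38 is a non-residue mod 47; no y exists.

none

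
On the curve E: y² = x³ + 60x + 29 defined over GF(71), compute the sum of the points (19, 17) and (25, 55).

(19, 17) + (25, 55). λ = (55 - 17)/(25 - 19) ≡ 38/6 mod 71. 6⁻¹ ≡ 12 (mod 71), so λ ≡ 30.
  x = λ² - 19 - 25 = 900 - 44 ≡ 4; y = λ·(19 - 4) - 17 ≡ 7. → (4, 7)

(4, 7)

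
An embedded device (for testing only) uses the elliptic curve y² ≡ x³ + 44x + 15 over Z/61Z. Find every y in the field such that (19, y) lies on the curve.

x³ + 44x + 15 = 7710 ≡ 24 (mod 61).
24 is a non-residue mod 61; no y exists.

none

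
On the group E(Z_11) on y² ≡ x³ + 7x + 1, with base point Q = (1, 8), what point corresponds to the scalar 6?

Double-and-add on 6 = (110)₂. Start with Q = (1, 8) for the leading 1-bit.
double: tangent at (1, 8): λ = (3·1² + 7)/(2·8) ≡ 10/5. 5⁻¹ ≡ 9 (mod 11) since 5·9 = 45 ≡ 1, so λ ≡ 10·9 ≡ 2.
  x = λ² - 1 - 1 = 4 - 2 ≡ 2; y = λ·(1 - 2) - 8 ≡ 1. → (2, 1)
add Q: (2, 1) + (1, 8). λ = (8 - 1)/(1 - 2) ≡ 7/10 mod 11. 10⁻¹ ≡ 10 (mod 11) since 10·10 = 100 ≡ 1, so λ ≡ 4.
  x = λ² - 2 - 1 = 16 - 3 ≡ 2; y = λ·(2 - 2) - 1 ≡ 10. → (2, 10)
double: tangent at (2, 10): λ = (3·2² + 7)/(2·10) ≡ 8/9. 9⁻¹ ≡ 5 (mod 11) since 9·5 = 45 ≡ 1, so λ ≡ 8·5 ≡ 7.
  x = λ² - 2 - 2 = 49 - 4 ≡ 1; y = λ·(2 - 1) - 10 ≡ 8. → (1, 8)

(1, 8)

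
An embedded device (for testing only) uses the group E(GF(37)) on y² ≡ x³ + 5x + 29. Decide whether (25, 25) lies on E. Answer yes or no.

no

y² = 25² ≡ 33; x³ + 5x + 29 = 15779 ≡ 17 (mod 37). 33 ≠ 17.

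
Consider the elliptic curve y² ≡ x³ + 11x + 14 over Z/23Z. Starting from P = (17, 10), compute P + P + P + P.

(22, 18)

Repeated addition: build up to 4P.
2P: tangent at (17, 10): λ = (3·17² + 11)/(2·10) ≡ 4/20. 20⁻¹ ≡ 15 (mod 23) since 20·15 = 300 ≡ 1, so λ ≡ 4·15 ≡ 14.
  x = λ² - 17 - 17 = 196 - 34 ≡ 1; y = λ·(17 - 1) - 10 ≡ 7. → (1, 7)
3P: (1, 7) + (17, 10). λ = (10 - 7)/(17 - 1) ≡ 3/16 mod 23. 16⁻¹ ≡ 13 (mod 23), so λ ≡ 16.
  x = λ² - 1 - 17 = 256 - 18 ≡ 8; y = λ·(1 - 8) - 7 ≡ 19. → (8, 19)
4P: (8, 19) + (17, 10). λ = (10 - 19)/(17 - 8) ≡ 14/9 mod 23. 9⁻¹ ≡ 18 (mod 23), so λ ≡ 22.
  x = λ² - 8 - 17 = 484 - 25 ≡ 22; y = λ·(8 - 22) - 19 ≡ 18. → (22, 18)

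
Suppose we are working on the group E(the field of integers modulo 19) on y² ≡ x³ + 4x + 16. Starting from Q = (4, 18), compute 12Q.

Double-and-add on 12 = (1100)₂. Start with Q = (4, 18) for the leading 1-bit.
double: tangent at (4, 18): λ = (3·4² + 4)/(2·18) ≡ 14/17. 17⁻¹ ≡ 9 (mod 19) since 17·9 = 153 ≡ 1, so λ ≡ 14·9 ≡ 12.
  x = λ² - 4 - 4 = 144 - 8 ≡ 3; y = λ·(4 - 3) - 18 ≡ 13. → (3, 13)
add Q: (3, 13) + (4, 18). λ = (18 - 13)/(4 - 3) ≡ 5/1 mod 19. 1⁻¹ ≡ 1 (mod 19) since 1·1 = 1 ≡ 1, so λ ≡ 5.
  x = λ² - 3 - 4 = 25 - 7 ≡ 18; y = λ·(3 - 18) - 13 ≡ 7. → (18, 7)
double: tangent at (18, 7): λ = (3·18² + 4)/(2·7) ≡ 7/14. 14⁻¹ ≡ 15 (mod 19), so λ ≡ 7·15 ≡ 10.
  x = λ² - 18 - 18 = 100 - 36 ≡ 7; y = λ·(18 - 7) - 7 ≡ 8. → (7, 8)
double: tangent at (7, 8): λ = (3·7² + 4)/(2·8) ≡ 18/16. 16⁻¹ ≡ 6 (mod 19), so λ ≡ 18·6 ≡ 13.
  x = λ² - 7 - 7 = 169 - 14 ≡ 3; y = λ·(7 - 3) - 8 ≡ 6. → (3, 6)

(3, 6)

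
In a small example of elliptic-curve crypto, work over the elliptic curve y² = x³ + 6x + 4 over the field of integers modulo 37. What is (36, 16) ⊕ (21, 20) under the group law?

(10, 19)

(36, 16) + (21, 20). λ = (20 - 16)/(21 - 36) ≡ 4/22 mod 37. 22⁻¹ ≡ 32 (mod 37), so λ ≡ 17.
  x = λ² - 36 - 21 = 289 - 57 ≡ 10; y = λ·(36 - 10) - 16 ≡ 19. → (10, 19)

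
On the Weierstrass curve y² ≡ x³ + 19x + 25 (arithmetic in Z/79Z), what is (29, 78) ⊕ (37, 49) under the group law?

(29, 78) + (37, 49). λ = (49 - 78)/(37 - 29) ≡ 50/8 mod 79. 8⁻¹ ≡ 10 (mod 79), so λ ≡ 26.
  x = λ² - 29 - 37 = 676 - 66 ≡ 57; y = λ·(29 - 57) - 78 ≡ 63. → (57, 63)

(57, 63)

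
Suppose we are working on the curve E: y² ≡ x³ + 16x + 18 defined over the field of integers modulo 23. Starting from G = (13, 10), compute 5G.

Repeated addition: build up to 5G.
2G: tangent at (13, 10): λ = (3·13² + 16)/(2·10) ≡ 17/20. 20⁻¹ ≡ 15 (mod 23) since 20·15 = 300 ≡ 1, so λ ≡ 17·15 ≡ 2.
  x = λ² - 13 - 13 = 4 - 26 ≡ 1; y = λ·(13 - 1) - 10 ≡ 14. → (1, 14)
3G: (1, 14) + (13, 10). λ = (10 - 14)/(13 - 1) ≡ 19/12 mod 23. 12⁻¹ ≡ 2 (mod 23) since 12·2 = 24 ≡ 1, so λ ≡ 15.
  x = λ² - 1 - 13 = 225 - 14 ≡ 4; y = λ·(1 - 4) - 14 ≡ 10. → (4, 10)
4G: (4, 10) + (13, 10). λ = (10 - 10)/(13 - 4) ≡ 0/9 mod 23. 9⁻¹ ≡ 18 (mod 23) since 9·18 = 162 ≡ 1, so λ ≡ 0.
  x = λ² - 4 - 13 = 0 - 17 ≡ 6; y = λ·(4 - 6) - 10 ≡ 13. → (6, 13)
5G: (6, 13) + (13, 10). λ = (10 - 13)/(13 - 6) ≡ 20/7 mod 23. 7⁻¹ ≡ 10 (mod 23) since 7·10 = 70 ≡ 1, so λ ≡ 16.
  x = λ² - 6 - 13 = 256 - 19 ≡ 7; y = λ·(6 - 7) - 13 ≡ 17. → (7, 17)

(7, 17)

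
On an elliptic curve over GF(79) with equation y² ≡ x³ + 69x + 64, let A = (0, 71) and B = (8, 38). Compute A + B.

(0, 71) + (8, 38). λ = (38 - 71)/(8 - 0) ≡ 46/8 mod 79. 8⁻¹ ≡ 10 (mod 79), so λ ≡ 65.
  x = λ² - 0 - 8 = 4225 - 8 ≡ 30; y = λ·(0 - 30) - 71 ≡ 33. → (30, 33)

(30, 33)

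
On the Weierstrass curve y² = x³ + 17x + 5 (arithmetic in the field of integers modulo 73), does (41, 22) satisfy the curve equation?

y² = 22² ≡ 46; x³ + 17x + 5 = 69623 ≡ 54 (mod 73). 46 ≠ 54.

no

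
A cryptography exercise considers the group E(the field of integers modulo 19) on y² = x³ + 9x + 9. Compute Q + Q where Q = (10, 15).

tangent at (10, 15): λ = (3·10² + 9)/(2·15) ≡ 5/11. 11⁻¹ ≡ 7 (mod 19), so λ ≡ 5·7 ≡ 16.
  x = λ² - 10 - 10 = 256 - 20 ≡ 8; y = λ·(10 - 8) - 15 ≡ 17. → (8, 17)

(8, 17)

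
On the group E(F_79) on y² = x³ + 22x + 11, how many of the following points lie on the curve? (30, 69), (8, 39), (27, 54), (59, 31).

(30, 69): 69² ≡ 21, rhs ≡ 21 → on.
(8, 39): 39² ≡ 20, rhs ≡ 67 → off.
(27, 54): 54² ≡ 72, rhs ≡ 64 → off.
(59, 31): 31² ≡ 13, rhs ≡ 24 → off.

1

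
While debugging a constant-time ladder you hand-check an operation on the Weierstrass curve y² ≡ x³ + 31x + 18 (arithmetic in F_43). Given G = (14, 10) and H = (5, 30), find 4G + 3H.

First 4G:
Double-and-add on 4 = (100)₂. Start with G = (14, 10) for the leading 1-bit.
double: tangent at (14, 10): λ = (3·14² + 31)/(2·10) ≡ 17/20. 20⁻¹ ≡ 28 (mod 43) since 20·28 = 560 ≡ 1, so λ ≡ 17·28 ≡ 3.
  x = λ² - 14 - 14 = 9 - 28 ≡ 24; y = λ·(14 - 24) - 10 ≡ 3. → (24, 3)
double: tangent at (24, 3): λ = (3·24² + 31)/(2·3) ≡ 39/6. 6⁻¹ ≡ 36 (mod 43) since 6·36 = 216 ≡ 1, so λ ≡ 39·36 ≡ 28.
  x = λ² - 24 - 24 = 784 - 48 ≡ 5; y = λ·(24 - 5) - 3 ≡ 13. → (5, 13)
4G = (5, 13).
Next 3H:
Repeated addition: build up to 3H.
2H: tangent at (5, 30): λ = (3·5² + 31)/(2·30) ≡ 20/17. 17⁻¹ ≡ 38 (mod 43) since 17·38 = 646 ≡ 1, so λ ≡ 20·38 ≡ 29.
  x = λ² - 5 - 5 = 841 - 10 ≡ 14; y = λ·(5 - 14) - 30 ≡ 10. → (14, 10)
3H: (14, 10) + (5, 30). λ = (30 - 10)/(5 - 14) ≡ 20/34 mod 43. 34⁻¹ ≡ 19 (mod 43), so λ ≡ 36.
  x = λ² - 14 - 5 = 1296 - 19 ≡ 30; y = λ·(14 - 30) - 10 ≡ 16. → (30, 16)
3H = (30, 16).
Finally 4G + 3H:
(5, 13) + (30, 16). λ = (16 - 13)/(30 - 5) ≡ 3/25 mod 43. 25⁻¹ ≡ 31 (mod 43) since 25·31 = 775 ≡ 1, so λ ≡ 7.
  x = λ² - 5 - 30 = 49 - 35 ≡ 14; y = λ·(5 - 14) - 13 ≡ 10. → (14, 10)

(14, 10)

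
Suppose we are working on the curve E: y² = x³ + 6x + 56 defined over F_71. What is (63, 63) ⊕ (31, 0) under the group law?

(63, 63) + (31, 0). λ = (0 - 63)/(31 - 63) ≡ 8/39 mod 71. 39⁻¹ ≡ 51 (mod 71), so λ ≡ 53.
  x = λ² - 63 - 31 = 2809 - 94 ≡ 17; y = λ·(63 - 17) - 63 ≡ 32. → (17, 32)

(17, 32)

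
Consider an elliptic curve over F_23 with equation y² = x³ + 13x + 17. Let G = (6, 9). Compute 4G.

(6, 9)

Double-and-add on 4 = (100)₂. Start with G = (6, 9) for the leading 1-bit.
double: tangent at (6, 9): λ = (3·6² + 13)/(2·9) ≡ 6/18. 18⁻¹ ≡ 9 (mod 23), so λ ≡ 6·9 ≡ 8.
  x = λ² - 6 - 6 = 64 - 12 ≡ 6; y = λ·(6 - 6) - 9 ≡ 14. → (6, 14)
double: tangent at (6, 14): λ = (3·6² + 13)/(2·14) ≡ 6/5. 5⁻¹ ≡ 14 (mod 23), so λ ≡ 6·14 ≡ 15.
  x = λ² - 6 - 6 = 225 - 12 ≡ 6; y = λ·(6 - 6) - 14 ≡ 9. → (6, 9)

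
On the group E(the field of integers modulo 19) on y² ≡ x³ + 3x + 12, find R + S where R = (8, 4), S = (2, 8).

(8, 4) + (2, 8). λ = (8 - 4)/(2 - 8) ≡ 4/13 mod 19. 13⁻¹ ≡ 3 (mod 19) since 13·3 = 39 ≡ 1, so λ ≡ 12.
  x = λ² - 8 - 2 = 144 - 10 ≡ 1; y = λ·(8 - 1) - 4 ≡ 4. → (1, 4)

(1, 4)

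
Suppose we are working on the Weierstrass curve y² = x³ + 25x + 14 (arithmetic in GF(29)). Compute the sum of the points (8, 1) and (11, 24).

(8, 1) + (11, 24). λ = (24 - 1)/(11 - 8) ≡ 23/3 mod 29. 3⁻¹ ≡ 10 (mod 29) since 3·10 = 30 ≡ 1, so λ ≡ 27.
  x = λ² - 8 - 11 = 729 - 19 ≡ 14; y = λ·(8 - 14) - 1 ≡ 11. → (14, 11)

(14, 11)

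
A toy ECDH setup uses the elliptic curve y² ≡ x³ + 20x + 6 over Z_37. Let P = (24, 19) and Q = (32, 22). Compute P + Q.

(6, 34)

(24, 19) + (32, 22). λ = (22 - 19)/(32 - 24) ≡ 3/8 mod 37. 8⁻¹ ≡ 14 (mod 37) since 8·14 = 112 ≡ 1, so λ ≡ 5.
  x = λ² - 24 - 32 = 25 - 56 ≡ 6; y = λ·(24 - 6) - 19 ≡ 34. → (6, 34)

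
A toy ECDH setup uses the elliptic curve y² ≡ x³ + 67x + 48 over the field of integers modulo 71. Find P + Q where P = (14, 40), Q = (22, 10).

(14, 40) + (22, 10). λ = (10 - 40)/(22 - 14) ≡ 41/8 mod 71. 8⁻¹ ≡ 9 (mod 71) since 8·9 = 72 ≡ 1, so λ ≡ 14.
  x = λ² - 14 - 22 = 196 - 36 ≡ 18; y = λ·(14 - 18) - 40 ≡ 46. → (18, 46)

(18, 46)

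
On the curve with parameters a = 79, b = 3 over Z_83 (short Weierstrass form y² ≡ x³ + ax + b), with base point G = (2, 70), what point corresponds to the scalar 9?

Repeated addition: build up to 9G.
2G: tangent at (2, 70): λ = (3·2² + 79)/(2·70) ≡ 8/57. 57⁻¹ ≡ 67 (mod 83), so λ ≡ 8·67 ≡ 38.
  x = λ² - 2 - 2 = 1444 - 4 ≡ 29; y = λ·(2 - 29) - 70 ≡ 66. → (29, 66)
3G: (29, 66) + (2, 70). λ = (70 - 66)/(2 - 29) ≡ 4/56 mod 83. 56⁻¹ ≡ 43 (mod 83) since 56·43 = 2408 ≡ 1, so λ ≡ 6.
  x = λ² - 29 - 2 = 36 - 31 ≡ 5; y = λ·(29 - 5) - 66 ≡ 78. → (5, 78)
4G: (5, 78) + (2, 70). λ = (70 - 78)/(2 - 5) ≡ 75/80 mod 83. 80⁻¹ ≡ 55 (mod 83), so λ ≡ 58.
  x = λ² - 5 - 2 = 3364 - 7 ≡ 37; y = λ·(5 - 37) - 78 ≡ 58. → (37, 58)
5G: (37, 58) + (2, 70). λ = (70 - 58)/(2 - 37) ≡ 12/48 mod 83. 48⁻¹ ≡ 64 (mod 83), so λ ≡ 21.
  x = λ² - 37 - 2 = 441 - 39 ≡ 70; y = λ·(37 - 70) - 58 ≡ 79. → (70, 79)
6G: (70, 79) + (2, 70). λ = (70 - 79)/(2 - 70) ≡ 74/15 mod 83. 15⁻¹ ≡ 72 (mod 83) since 15·72 = 1080 ≡ 1, so λ ≡ 16.
  x = λ² - 70 - 2 = 256 - 72 ≡ 18; y = λ·(70 - 18) - 79 ≡ 6. → (18, 6)
7G: (18, 6) + (2, 70). λ = (70 - 6)/(2 - 18) ≡ 64/67 mod 83. 67⁻¹ ≡ 57 (mod 83), so λ ≡ 79.
  x = λ² - 18 - 2 = 6241 - 20 ≡ 79; y = λ·(18 - 79) - 6 ≡ 72. → (79, 72)
8G: (79, 72) + (2, 70). λ = (70 - 72)/(2 - 79) ≡ 81/6 mod 83. 6⁻¹ ≡ 14 (mod 83) since 6·14 = 84 ≡ 1, so λ ≡ 55.
  x = λ² - 79 - 2 = 3025 - 81 ≡ 39; y = λ·(79 - 39) - 72 ≡ 53. → (39, 53)
9G: (39, 53) + (2, 70). λ = (70 - 53)/(2 - 39) ≡ 17/46 mod 83. 46⁻¹ ≡ 74 (mod 83), so λ ≡ 13.
  x = λ² - 39 - 2 = 169 - 41 ≡ 45; y = λ·(39 - 45) - 53 ≡ 35. → (45, 35)

(45, 35)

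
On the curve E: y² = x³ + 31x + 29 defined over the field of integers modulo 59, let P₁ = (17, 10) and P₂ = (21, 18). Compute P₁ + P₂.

(17, 10) + (21, 18). λ = (18 - 10)/(21 - 17) ≡ 8/4 mod 59. 4⁻¹ ≡ 15 (mod 59), so λ ≡ 2.
  x = λ² - 17 - 21 = 4 - 38 ≡ 25; y = λ·(17 - 25) - 10 ≡ 33. → (25, 33)

(25, 33)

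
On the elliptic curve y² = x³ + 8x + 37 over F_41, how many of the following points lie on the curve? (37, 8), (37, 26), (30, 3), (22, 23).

(37, 8): 8² ≡ 23, rhs ≡ 23 → on.
(37, 26): 26² ≡ 20, rhs ≡ 23 → off.
(30, 3): 3² ≡ 9, rhs ≡ 12 → off.
(22, 23): 23² ≡ 37, rhs ≡ 37 → on.

2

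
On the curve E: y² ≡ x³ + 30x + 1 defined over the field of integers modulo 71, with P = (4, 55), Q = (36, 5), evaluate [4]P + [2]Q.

First 4P:
Repeated addition: build up to 4P.
2P: tangent at (4, 55): λ = (3·4² + 30)/(2·55) ≡ 7/39. 39⁻¹ ≡ 51 (mod 71), so λ ≡ 7·51 ≡ 2.
  x = λ² - 4 - 4 = 4 - 8 ≡ 67; y = λ·(4 - 67) - 55 ≡ 32. → (67, 32)
3P: (67, 32) + (4, 55). λ = (55 - 32)/(4 - 67) ≡ 23/8 mod 71. 8⁻¹ ≡ 9 (mod 71) since 8·9 = 72 ≡ 1, so λ ≡ 65.
  x = λ² - 67 - 4 = 4225 - 71 ≡ 36; y = λ·(67 - 36) - 32 ≡ 66. → (36, 66)
4P: (36, 66) + (4, 55). λ = (55 - 66)/(4 - 36) ≡ 60/39 mod 71. 39⁻¹ ≡ 51 (mod 71), so λ ≡ 7.
  x = λ² - 36 - 4 = 49 - 40 ≡ 9; y = λ·(36 - 9) - 66 ≡ 52. → (9, 52)
4P = (9, 52).
Next 2Q:
Repeated addition: build up to 2Q.
2Q: tangent at (36, 5): λ = (3·36² + 30)/(2·5) ≡ 13/10. 10⁻¹ ≡ 64 (mod 71), so λ ≡ 13·64 ≡ 51.
  x = λ² - 36 - 36 = 2601 - 72 ≡ 44; y = λ·(36 - 44) - 5 ≡ 13. → (44, 13)
2Q = (44, 13).
Finally 4P + 2Q:
(9, 52) + (44, 13). λ = (13 - 52)/(44 - 9) ≡ 32/35 mod 71. 35⁻¹ ≡ 69 (mod 71) since 35·69 = 2415 ≡ 1, so λ ≡ 7.
  x = λ² - 9 - 44 = 49 - 53 ≡ 67; y = λ·(9 - 67) - 52 ≡ 39. → (67, 39)

(67, 39)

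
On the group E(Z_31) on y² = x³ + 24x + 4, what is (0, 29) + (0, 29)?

(5, 1)

tangent at (0, 29): λ = (3·0² + 24)/(2·29) ≡ 24/27. 27⁻¹ ≡ 23 (mod 31), so λ ≡ 24·23 ≡ 25.
  x = λ² - 0 - 0 = 625 - 0 ≡ 5; y = λ·(0 - 5) - 29 ≡ 1. → (5, 1)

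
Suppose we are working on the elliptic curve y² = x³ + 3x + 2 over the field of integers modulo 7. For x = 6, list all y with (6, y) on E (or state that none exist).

none

x³ + 3x + 2 = 236 ≡ 5 (mod 7).
5 is a non-residue mod 7; no y exists.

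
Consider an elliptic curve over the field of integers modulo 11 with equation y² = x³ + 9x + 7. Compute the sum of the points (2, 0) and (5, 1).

(9, 5)

(2, 0) + (5, 1). λ = (1 - 0)/(5 - 2) ≡ 1/3 mod 11. 3⁻¹ ≡ 4 (mod 11), so λ ≡ 4.
  x = λ² - 2 - 5 = 16 - 7 ≡ 9; y = λ·(2 - 9) - 0 ≡ 5. → (9, 5)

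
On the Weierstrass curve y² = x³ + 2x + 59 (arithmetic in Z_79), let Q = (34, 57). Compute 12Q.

(41, 4)

Repeated addition: build up to 12Q.
2Q: tangent at (34, 57): λ = (3·34² + 2)/(2·57) ≡ 73/35. 35⁻¹ ≡ 70 (mod 79) since 35·70 = 2450 ≡ 1, so λ ≡ 73·70 ≡ 54.
  x = λ² - 34 - 34 = 2916 - 68 ≡ 4; y = λ·(34 - 4) - 57 ≡ 62. → (4, 62)
3Q: (4, 62) + (34, 57). λ = (57 - 62)/(34 - 4) ≡ 74/30 mod 79. 30⁻¹ ≡ 29 (mod 79), so λ ≡ 13.
  x = λ² - 4 - 34 = 169 - 38 ≡ 52; y = λ·(4 - 52) - 62 ≡ 25. → (52, 25)
4Q: (52, 25) + (34, 57). λ = (57 - 25)/(34 - 52) ≡ 32/61 mod 79. 61⁻¹ ≡ 57 (mod 79), so λ ≡ 7.
  x = λ² - 52 - 34 = 49 - 86 ≡ 42; y = λ·(52 - 42) - 25 ≡ 45. → (42, 45)
5Q: (42, 45) + (34, 57). λ = (57 - 45)/(34 - 42) ≡ 12/71 mod 79. 71⁻¹ ≡ 69 (mod 79), so λ ≡ 38.
  x = λ² - 42 - 34 = 1444 - 76 ≡ 25; y = λ·(42 - 25) - 45 ≡ 48. → (25, 48)
6Q: (25, 48) + (34, 57). λ = (57 - 48)/(34 - 25) ≡ 9/9 mod 79. 9⁻¹ ≡ 44 (mod 79) since 9·44 = 396 ≡ 1, so λ ≡ 1.
  x = λ² - 25 - 34 = 1 - 59 ≡ 21; y = λ·(25 - 21) - 48 ≡ 35. → (21, 35)
7Q: (21, 35) + (34, 57). λ = (57 - 35)/(34 - 21) ≡ 22/13 mod 79. 13⁻¹ ≡ 73 (mod 79), so λ ≡ 26.
  x = λ² - 21 - 34 = 676 - 55 ≡ 68; y = λ·(21 - 68) - 35 ≡ 7. → (68, 7)
8Q: (68, 7) + (34, 57). λ = (57 - 7)/(34 - 68) ≡ 50/45 mod 79. 45⁻¹ ≡ 72 (mod 79), so λ ≡ 45.
  x = λ² - 68 - 34 = 2025 - 102 ≡ 27; y = λ·(68 - 27) - 7 ≡ 21. → (27, 21)
9Q: (27, 21) + (34, 57). λ = (57 - 21)/(34 - 27) ≡ 36/7 mod 79. 7⁻¹ ≡ 34 (mod 79), so λ ≡ 39.
  x = λ² - 27 - 34 = 1521 - 61 ≡ 38; y = λ·(27 - 38) - 21 ≡ 24. → (38, 24)
10Q: (38, 24) + (34, 57). λ = (57 - 24)/(34 - 38) ≡ 33/75 mod 79. 75⁻¹ ≡ 59 (mod 79), so λ ≡ 51.
  x = λ² - 38 - 34 = 2601 - 72 ≡ 1; y = λ·(38 - 1) - 24 ≡ 46. → (1, 46)
11Q: (1, 46) + (34, 57). λ = (57 - 46)/(34 - 1) ≡ 11/33 mod 79. 33⁻¹ ≡ 12 (mod 79) since 33·12 = 396 ≡ 1, so λ ≡ 53.
  x = λ² - 1 - 34 = 2809 - 35 ≡ 9; y = λ·(1 - 9) - 46 ≡ 4. → (9, 4)
12Q: (9, 4) + (34, 57). λ = (57 - 4)/(34 - 9) ≡ 53/25 mod 79. 25⁻¹ ≡ 19 (mod 79) since 25·19 = 475 ≡ 1, so λ ≡ 59.
  x = λ² - 9 - 34 = 3481 - 43 ≡ 41; y = λ·(9 - 41) - 4 ≡ 4. → (41, 4)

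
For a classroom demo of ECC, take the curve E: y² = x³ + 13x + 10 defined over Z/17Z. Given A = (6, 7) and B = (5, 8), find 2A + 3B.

(6, 10)

First 2A:
Repeated addition: build up to 2A.
2A: tangent at (6, 7): λ = (3·6² + 13)/(2·7) ≡ 2/14. 14⁻¹ ≡ 11 (mod 17), so λ ≡ 2·11 ≡ 5.
  x = λ² - 6 - 6 = 25 - 12 ≡ 13; y = λ·(6 - 13) - 7 ≡ 9. → (13, 9)
2A = (13, 9).
Next 3B:
Repeated addition: build up to 3B.
2B: tangent at (5, 8): λ = (3·5² + 13)/(2·8) ≡ 3/16. 16⁻¹ ≡ 16 (mod 17) since 16·16 = 256 ≡ 1, so λ ≡ 3·16 ≡ 14.
  x = λ² - 5 - 5 = 196 - 10 ≡ 16; y = λ·(5 - 16) - 8 ≡ 8. → (16, 8)
3B: (16, 8) + (5, 8). λ = (8 - 8)/(5 - 16) ≡ 0/6 mod 17. 6⁻¹ ≡ 3 (mod 17) since 6·3 = 18 ≡ 1, so λ ≡ 0.
  x = λ² - 16 - 5 = 0 - 21 ≡ 13; y = λ·(16 - 13) - 8 ≡ 9. → (13, 9)
3B = (13, 9).
Finally 2A + 3B:
tangent at (13, 9): λ = (3·13² + 13)/(2·9) ≡ 10/1. 1⁻¹ ≡ 1 (mod 17), so λ ≡ 10·1 ≡ 10.
  x = λ² - 13 - 13 = 100 - 26 ≡ 6; y = λ·(13 - 6) - 9 ≡ 10. → (6, 10)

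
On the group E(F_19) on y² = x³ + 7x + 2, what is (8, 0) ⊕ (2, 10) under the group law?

(8, 0) + (2, 10). λ = (10 - 0)/(2 - 8) ≡ 10/13 mod 19. 13⁻¹ ≡ 3 (mod 19) since 13·3 = 39 ≡ 1, so λ ≡ 11.
  x = λ² - 8 - 2 = 121 - 10 ≡ 16; y = λ·(8 - 16) - 0 ≡ 7. → (16, 7)

(16, 7)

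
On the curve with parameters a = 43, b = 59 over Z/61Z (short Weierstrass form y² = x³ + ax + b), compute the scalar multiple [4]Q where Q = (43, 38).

Double-and-add on 4 = (100)₂. Start with Q = (43, 38) for the leading 1-bit.
double: tangent at (43, 38): λ = (3·43² + 43)/(2·38) ≡ 39/15. 15⁻¹ ≡ 57 (mod 61), so λ ≡ 39·57 ≡ 27.
  x = λ² - 43 - 43 = 729 - 86 ≡ 33; y = λ·(43 - 33) - 38 ≡ 49. → (33, 49)
double: tangent at (33, 49): λ = (3·33² + 43)/(2·49) ≡ 16/37. 37⁻¹ ≡ 33 (mod 61), so λ ≡ 16·33 ≡ 40.
  x = λ² - 33 - 33 = 1600 - 66 ≡ 9; y = λ·(33 - 9) - 49 ≡ 57. → (9, 57)

(9, 57)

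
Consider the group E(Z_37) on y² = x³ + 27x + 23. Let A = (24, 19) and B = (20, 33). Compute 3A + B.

(34, 10)

First 3A:
Repeated addition: build up to 3A.
2A: tangent at (24, 19): λ = (3·24² + 27)/(2·19) ≡ 16/1. 1⁻¹ ≡ 1 (mod 37) since 1·1 = 1 ≡ 1, so λ ≡ 16·1 ≡ 16.
  x = λ² - 24 - 24 = 256 - 48 ≡ 23; y = λ·(24 - 23) - 19 ≡ 34. → (23, 34)
3A: (23, 34) + (24, 19). λ = (19 - 34)/(24 - 23) ≡ 22/1 mod 37. 1⁻¹ ≡ 1 (mod 37), so λ ≡ 22.
  x = λ² - 23 - 24 = 484 - 47 ≡ 30; y = λ·(23 - 30) - 34 ≡ 34. → (30, 34)
3A = (30, 34).
Finally 3A + B:
(30, 34) + (20, 33). λ = (33 - 34)/(20 - 30) ≡ 36/27 mod 37. 27⁻¹ ≡ 11 (mod 37) since 27·11 = 297 ≡ 1, so λ ≡ 26.
  x = λ² - 30 - 20 = 676 - 50 ≡ 34; y = λ·(30 - 34) - 34 ≡ 10. → (34, 10)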